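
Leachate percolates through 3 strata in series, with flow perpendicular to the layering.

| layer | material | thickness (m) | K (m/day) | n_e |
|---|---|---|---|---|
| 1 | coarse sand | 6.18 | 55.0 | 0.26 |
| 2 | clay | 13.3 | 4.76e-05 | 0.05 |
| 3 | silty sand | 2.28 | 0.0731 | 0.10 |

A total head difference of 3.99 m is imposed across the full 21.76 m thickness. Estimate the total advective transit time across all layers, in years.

479

With flow normal to the layers, continuity requires the same specific discharge q through every layer.
Σ(b_i/K_i) = 6.18/55.0 + 13.3/4.76e-05 + 2.28/0.0731 = 2.794e+05 d.
q = Δh / Σ(b_i/K_i) = 3.99 / 2.794e+05 = 1.428e-05 m/day.
In each layer the seepage velocity is v_i = q/n_i, so the layer transit time is t_i = b_i·n_i / q:
  layer 1 (coarse sand): t_1 = 6.18 × 0.26 / 1.428e-05 = 1.125e+05 d
  layer 2 (clay): t_2 = 13.3 × 0.05 / 1.428e-05 = 46574 d
  layer 3 (silty sand): t_3 = 2.28 × 0.10 / 1.428e-05 = 15968 d
Total t = Σ t_i = 1.751e+05 days = 479.3 years.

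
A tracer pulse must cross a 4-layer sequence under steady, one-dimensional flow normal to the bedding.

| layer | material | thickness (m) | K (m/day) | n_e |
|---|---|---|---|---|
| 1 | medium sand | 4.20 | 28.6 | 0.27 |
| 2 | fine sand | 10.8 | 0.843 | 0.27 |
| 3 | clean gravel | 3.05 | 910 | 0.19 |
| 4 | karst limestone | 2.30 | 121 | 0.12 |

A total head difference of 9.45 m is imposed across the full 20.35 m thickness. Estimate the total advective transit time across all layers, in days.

6.74

With flow normal to the layers, continuity requires the same specific discharge q through every layer.
Σ(b_i/K_i) = 4.20/28.6 + 10.8/0.843 + 3.05/910 + 2.30/121 = 12.98 d.
q = Δh / Σ(b_i/K_i) = 9.45 / 12.98 = 0.7280 m/day.
In each layer the seepage velocity is v_i = q/n_i, so the layer transit time is t_i = b_i·n_i / q:
  layer 1 (medium sand): t_1 = 4.20 × 0.27 / 0.7280 = 1.558 d
  layer 2 (fine sand): t_2 = 10.8 × 0.27 / 0.7280 = 4.005 d
  layer 3 (clean gravel): t_3 = 3.05 × 0.19 / 0.7280 = 0.7960 d
  layer 4 (karst limestone): t_4 = 2.30 × 0.12 / 0.7280 = 0.3791 d
Total t = Σ t_i = 6.738 days.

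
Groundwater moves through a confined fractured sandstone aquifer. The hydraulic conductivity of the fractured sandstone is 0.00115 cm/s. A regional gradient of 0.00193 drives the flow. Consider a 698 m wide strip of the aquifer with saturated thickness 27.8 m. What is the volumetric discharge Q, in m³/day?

Convert K: 0.00115 cm/s × 864 = 0.9936 m/day.
Cross-sectional area A = 698 × 27.8 = 19404 m².
Hydraulic gradient i = 0.00193.
Darcy's law: Q = K · A · i = 0.9936 × 19404 × 0.001930 = 37.21 m³/day.

37.2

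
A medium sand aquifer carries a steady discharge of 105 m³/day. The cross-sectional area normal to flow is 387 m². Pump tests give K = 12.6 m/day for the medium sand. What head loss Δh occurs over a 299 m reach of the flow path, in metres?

6.44

From Q = K·A·i, i = Q / (K·A) = 105 / (12.60 × 387.0) = 0.02153.
Head loss Δh = i · L = 0.02153 × 299 = 6.438 m.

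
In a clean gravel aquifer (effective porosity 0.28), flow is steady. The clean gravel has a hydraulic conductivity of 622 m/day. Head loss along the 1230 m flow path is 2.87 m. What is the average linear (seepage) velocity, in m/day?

5.18

Hydraulic gradient i = Δh / L = 2.87 / 1230 = 0.002333.
Darcy flux q = K · i = 622.0 × 0.002333 = 1.451 m/day.
Seepage velocity v = q / n_e = 1.451 / 0.28 = 5.183 m/day.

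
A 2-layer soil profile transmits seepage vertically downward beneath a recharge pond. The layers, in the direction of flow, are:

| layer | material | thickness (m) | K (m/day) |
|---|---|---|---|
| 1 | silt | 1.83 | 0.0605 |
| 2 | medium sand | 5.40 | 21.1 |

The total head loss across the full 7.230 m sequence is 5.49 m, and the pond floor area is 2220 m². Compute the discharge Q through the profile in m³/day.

400

Flow is perpendicular to layering, so the layers act in series and the equivalent K is the thickness-weighted harmonic mean.
Total thickness L = 1.83 + 5.40 = 7.230 m.
Σ(b_i/K_i) = 1.83/0.0605 + 5.40/21.1 = 30.50 d.
K_eq = L / Σ(b_i/K_i) = 7.230 / 30.50 = 0.2370 m/day.
Q = K_eq · A · (Δh/L) = 0.2370 × 2220 × (5.49/7.230) = 399.5 m³/day.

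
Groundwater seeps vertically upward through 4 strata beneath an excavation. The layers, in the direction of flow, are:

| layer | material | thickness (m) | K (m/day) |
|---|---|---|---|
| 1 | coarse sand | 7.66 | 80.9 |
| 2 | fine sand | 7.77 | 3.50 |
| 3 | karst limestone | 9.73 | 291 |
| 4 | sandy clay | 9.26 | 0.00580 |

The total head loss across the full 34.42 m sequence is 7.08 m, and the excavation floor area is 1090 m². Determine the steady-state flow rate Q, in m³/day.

Flow is perpendicular to layering, so the layers act in series and the equivalent K is the thickness-weighted harmonic mean.
Total thickness L = 7.66 + 7.77 + 9.73 + 9.26 = 34.42 m.
Σ(b_i/K_i) = 7.66/80.9 + 7.77/3.50 + 9.73/291 + 9.26/0.00580 = 1599 d.
K_eq = L / Σ(b_i/K_i) = 34.42 / 1599 = 0.02153 m/day.
Q = K_eq · A · (Δh/L) = 0.02153 × 1090 × (7.08/34.42) = 4.827 m³/day.

4.83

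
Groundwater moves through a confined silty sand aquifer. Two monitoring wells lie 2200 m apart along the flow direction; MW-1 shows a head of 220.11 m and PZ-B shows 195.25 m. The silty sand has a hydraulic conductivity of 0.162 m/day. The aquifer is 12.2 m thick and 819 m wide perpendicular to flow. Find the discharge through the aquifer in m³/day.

Cross-sectional area A = 819 × 12.2 = 9992 m².
Hydraulic gradient i = (220.11 − 195.25) / 2200 = 24.86 / 2200 = 0.01130.
Darcy's law: Q = K · A · i = 0.1620 × 9992 × 0.01130 = 18.29 m³/day.

18.3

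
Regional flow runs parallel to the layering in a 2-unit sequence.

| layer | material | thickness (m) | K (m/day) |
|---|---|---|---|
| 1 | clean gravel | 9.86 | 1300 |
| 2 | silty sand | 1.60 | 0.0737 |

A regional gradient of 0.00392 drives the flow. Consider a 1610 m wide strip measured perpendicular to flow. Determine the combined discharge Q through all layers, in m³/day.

80900

Flow is parallel to layering, so each bed carries its own Darcy discharge and the transmissivities add.
Σ(K_i·b_i) = 1300×9.86 + 0.0737×1.60 = 12818 m²/day.
Hydraulic gradient i = 0.00392.
Q = Σ(K_i·b_i) · W · i = 12818 × 1610 × 0.003920 = 80898 m³/day.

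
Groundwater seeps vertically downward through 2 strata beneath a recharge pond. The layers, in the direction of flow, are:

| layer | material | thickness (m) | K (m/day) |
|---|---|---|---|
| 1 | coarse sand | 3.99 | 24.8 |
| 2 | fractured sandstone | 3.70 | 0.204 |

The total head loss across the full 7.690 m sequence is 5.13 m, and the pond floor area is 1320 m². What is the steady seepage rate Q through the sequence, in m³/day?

370

Flow is perpendicular to layering, so the layers act in series and the equivalent K is the thickness-weighted harmonic mean.
Total thickness L = 3.99 + 3.70 = 7.690 m.
Σ(b_i/K_i) = 3.99/24.8 + 3.70/0.204 = 18.30 d.
K_eq = L / Σ(b_i/K_i) = 7.690 / 18.30 = 0.4203 m/day.
Q = K_eq · A · (Δh/L) = 0.4203 × 1320 × (5.13/7.690) = 370.1 m³/day.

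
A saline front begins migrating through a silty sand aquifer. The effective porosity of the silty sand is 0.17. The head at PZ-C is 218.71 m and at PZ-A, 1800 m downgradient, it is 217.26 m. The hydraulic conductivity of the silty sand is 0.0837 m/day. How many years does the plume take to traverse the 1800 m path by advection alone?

12400

Hydraulic gradient i = (218.71 − 217.26) / 1800 = 1.45 / 1800 = 0.0008056.
Darcy flux q = K · i = 0.08370 × 0.0008056 = 6.742e-05 m/day.
Seepage velocity v = q / n_e = 6.742e-05 / 0.17 = 0.0003966 m/day.
Travel time t = L / v = 1800 / 0.0003966 = 4.538e+06 days = 12425 years.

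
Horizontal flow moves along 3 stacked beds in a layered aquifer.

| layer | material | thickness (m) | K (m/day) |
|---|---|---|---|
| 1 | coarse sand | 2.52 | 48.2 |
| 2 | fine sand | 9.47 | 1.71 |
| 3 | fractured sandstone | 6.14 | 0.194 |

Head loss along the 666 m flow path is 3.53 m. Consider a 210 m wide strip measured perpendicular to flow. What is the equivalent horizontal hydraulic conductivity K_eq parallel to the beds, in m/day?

Flow is parallel to layering, so each bed carries its own Darcy discharge and the transmissivities add.
Σ(K_i·b_i) = 48.2×2.52 + 1.71×9.47 + 0.194×6.14 = 138.8 m²/day.
Total thickness b = 18.13 m, so K_eq = Σ(K_i·b_i)/b = 7.659 m/day.

7.66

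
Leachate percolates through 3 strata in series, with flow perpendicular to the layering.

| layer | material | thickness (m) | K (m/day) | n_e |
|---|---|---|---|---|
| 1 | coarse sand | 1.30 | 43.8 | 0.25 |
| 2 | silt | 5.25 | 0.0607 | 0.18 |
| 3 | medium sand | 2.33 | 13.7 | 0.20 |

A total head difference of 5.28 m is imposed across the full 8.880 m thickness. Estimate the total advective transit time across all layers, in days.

With flow normal to the layers, continuity requires the same specific discharge q through every layer.
Σ(b_i/K_i) = 1.30/43.8 + 5.25/0.0607 + 2.33/13.7 = 86.69 d.
q = Δh / Σ(b_i/K_i) = 5.28 / 86.69 = 0.06091 m/day.
In each layer the seepage velocity is v_i = q/n_i, so the layer transit time is t_i = b_i·n_i / q:
  layer 1 (coarse sand): t_1 = 1.30 × 0.25 / 0.06091 = 5.336 d
  layer 2 (silt): t_2 = 5.25 × 0.18 / 0.06091 = 15.52 d
  layer 3 (medium sand): t_3 = 2.33 × 0.20 / 0.06091 = 7.651 d
Total t = Σ t_i = 28.50 days.

28.5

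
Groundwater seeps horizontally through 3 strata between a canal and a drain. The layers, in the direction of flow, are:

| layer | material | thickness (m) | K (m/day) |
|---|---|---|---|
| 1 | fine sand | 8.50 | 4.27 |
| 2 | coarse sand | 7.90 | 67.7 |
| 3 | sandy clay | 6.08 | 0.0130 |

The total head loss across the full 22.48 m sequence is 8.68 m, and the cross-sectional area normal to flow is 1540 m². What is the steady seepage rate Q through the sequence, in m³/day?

28.5

Flow is perpendicular to layering, so the layers act in series and the equivalent K is the thickness-weighted harmonic mean.
Total thickness L = 8.50 + 7.90 + 6.08 = 22.48 m.
Σ(b_i/K_i) = 8.50/4.27 + 7.90/67.7 + 6.08/0.0130 = 469.8 d.
K_eq = L / Σ(b_i/K_i) = 22.48 / 469.8 = 0.04785 m/day.
Q = K_eq · A · (Δh/L) = 0.04785 × 1540 × (8.68/22.48) = 28.45 m³/day.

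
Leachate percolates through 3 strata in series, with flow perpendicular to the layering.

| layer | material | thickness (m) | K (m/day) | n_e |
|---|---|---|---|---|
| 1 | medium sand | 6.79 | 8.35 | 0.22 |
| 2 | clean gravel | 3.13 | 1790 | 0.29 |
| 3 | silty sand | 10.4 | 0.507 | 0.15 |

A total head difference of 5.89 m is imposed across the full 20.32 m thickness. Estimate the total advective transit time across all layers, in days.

14.3

With flow normal to the layers, continuity requires the same specific discharge q through every layer.
Σ(b_i/K_i) = 6.79/8.35 + 3.13/1790 + 10.4/0.507 = 21.33 d.
q = Δh / Σ(b_i/K_i) = 5.89 / 21.33 = 0.2762 m/day.
In each layer the seepage velocity is v_i = q/n_i, so the layer transit time is t_i = b_i·n_i / q:
  layer 1 (medium sand): t_1 = 6.79 × 0.22 / 0.2762 = 5.409 d
  layer 2 (clean gravel): t_2 = 3.13 × 0.29 / 0.2762 = 3.287 d
  layer 3 (silty sand): t_3 = 10.4 × 0.15 / 0.2762 = 5.649 d
Total t = Σ t_i = 14.34 days.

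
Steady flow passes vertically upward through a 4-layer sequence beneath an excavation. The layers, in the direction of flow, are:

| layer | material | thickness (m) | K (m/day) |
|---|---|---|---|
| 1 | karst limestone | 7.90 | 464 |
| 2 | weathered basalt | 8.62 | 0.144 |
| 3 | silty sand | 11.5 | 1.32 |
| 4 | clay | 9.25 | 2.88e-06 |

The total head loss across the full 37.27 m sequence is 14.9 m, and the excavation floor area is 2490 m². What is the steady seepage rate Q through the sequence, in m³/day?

Flow is perpendicular to layering, so the layers act in series and the equivalent K is the thickness-weighted harmonic mean.
Total thickness L = 7.90 + 8.62 + 11.5 + 9.25 = 37.27 m.
Σ(b_i/K_i) = 7.90/464 + 8.62/0.144 + 11.5/1.32 + 9.25/2.88e-06 = 3.212e+06 d.
K_eq = L / Σ(b_i/K_i) = 37.27 / 3.212e+06 = 1.160e-05 m/day.
Q = K_eq · A · (Δh/L) = 1.160e-05 × 2490 × (14.9/37.27) = 0.01155 m³/day.

0.0116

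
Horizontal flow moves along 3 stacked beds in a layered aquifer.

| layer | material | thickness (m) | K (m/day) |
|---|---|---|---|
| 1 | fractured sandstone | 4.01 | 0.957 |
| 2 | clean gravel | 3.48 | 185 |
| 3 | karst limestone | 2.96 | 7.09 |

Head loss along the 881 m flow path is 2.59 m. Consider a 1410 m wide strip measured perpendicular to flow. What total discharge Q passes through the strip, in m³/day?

2770

Flow is parallel to layering, so each bed carries its own Darcy discharge and the transmissivities add.
Σ(K_i·b_i) = 0.957×4.01 + 185×3.48 + 7.09×2.96 = 668.6 m²/day.
Hydraulic gradient i = Δh / L = 2.59 / 881 = 0.002940.
Q = Σ(K_i·b_i) · W · i = 668.6 × 1410 × 0.002940 = 2772 m³/day.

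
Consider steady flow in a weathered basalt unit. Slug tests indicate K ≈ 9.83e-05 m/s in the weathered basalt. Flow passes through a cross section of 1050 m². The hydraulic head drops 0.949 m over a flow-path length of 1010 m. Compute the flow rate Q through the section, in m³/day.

Convert K: 9.83e-05 m/s × 86400 = 8.493 m/day.
Hydraulic gradient i = Δh / L = 0.949 / 1010 = 0.0009396.
Darcy's law: Q = K · A · i = 8.493 × 1050 × 0.0009396 = 8.379 m³/day.

8.38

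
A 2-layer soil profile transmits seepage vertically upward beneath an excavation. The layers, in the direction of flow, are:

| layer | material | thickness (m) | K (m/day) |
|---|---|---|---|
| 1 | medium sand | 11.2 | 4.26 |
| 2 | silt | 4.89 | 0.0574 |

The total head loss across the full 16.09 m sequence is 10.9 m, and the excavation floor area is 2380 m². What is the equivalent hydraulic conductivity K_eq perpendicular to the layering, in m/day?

Flow is perpendicular to layering, so the layers act in series and the equivalent K is the thickness-weighted harmonic mean.
Total thickness L = 11.2 + 4.89 = 16.09 m.
Σ(b_i/K_i) = 11.2/4.26 + 4.89/0.0574 = 87.82 d.
K_eq = L / Σ(b_i/K_i) = 16.09 / 87.82 = 0.1832 m/day.

0.183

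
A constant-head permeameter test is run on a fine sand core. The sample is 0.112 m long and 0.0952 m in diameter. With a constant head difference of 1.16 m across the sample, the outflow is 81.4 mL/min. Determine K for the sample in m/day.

1.59

Cross-sectional area A = π·(d/2)² = π × (0.0952/2)² = 0.007118 m².
Convert discharge: 81.4 mL/min = 1.357e-06 m³/s.
Darcy's law rearranged: K = Q·L / (A·Δh) = 1.357e-06 × 0.112 / (0.007118 × 1.16) = 1.840e-05 m/s = 1.590 m/day.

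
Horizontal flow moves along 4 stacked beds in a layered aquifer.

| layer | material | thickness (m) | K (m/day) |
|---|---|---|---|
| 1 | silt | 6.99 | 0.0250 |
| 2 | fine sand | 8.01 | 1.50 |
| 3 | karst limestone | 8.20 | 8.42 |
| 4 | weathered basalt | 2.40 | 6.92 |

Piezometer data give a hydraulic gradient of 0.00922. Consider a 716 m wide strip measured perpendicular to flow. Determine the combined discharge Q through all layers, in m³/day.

Flow is parallel to layering, so each bed carries its own Darcy discharge and the transmissivities add.
Σ(K_i·b_i) = 0.0250×6.99 + 1.50×8.01 + 8.42×8.20 + 6.92×2.40 = 97.84 m²/day.
Hydraulic gradient i = 0.00922.
Q = Σ(K_i·b_i) · W · i = 97.84 × 716 × 0.009220 = 645.9 m³/day.

646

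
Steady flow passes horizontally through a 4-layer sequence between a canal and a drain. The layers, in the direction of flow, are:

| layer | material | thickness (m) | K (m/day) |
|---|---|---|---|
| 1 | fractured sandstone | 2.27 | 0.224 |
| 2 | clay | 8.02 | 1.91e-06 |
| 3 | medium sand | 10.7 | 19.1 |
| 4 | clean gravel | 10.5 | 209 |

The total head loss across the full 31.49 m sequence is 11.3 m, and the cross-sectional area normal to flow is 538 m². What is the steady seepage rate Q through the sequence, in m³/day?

Flow is perpendicular to layering, so the layers act in series and the equivalent K is the thickness-weighted harmonic mean.
Total thickness L = 2.27 + 8.02 + 10.7 + 10.5 = 31.49 m.
Σ(b_i/K_i) = 2.27/0.224 + 8.02/1.91e-06 + 10.7/19.1 + 10.5/209 = 4.199e+06 d.
K_eq = L / Σ(b_i/K_i) = 31.49 / 4.199e+06 = 7.499e-06 m/day.
Q = K_eq · A · (Δh/L) = 7.499e-06 × 538 × (11.3/31.49) = 0.001448 m³/day.

0.00145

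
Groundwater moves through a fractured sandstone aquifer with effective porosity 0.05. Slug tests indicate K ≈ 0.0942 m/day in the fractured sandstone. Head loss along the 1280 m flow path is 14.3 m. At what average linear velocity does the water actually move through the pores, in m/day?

Hydraulic gradient i = Δh / L = 14.3 / 1280 = 0.01117.
Darcy flux q = K · i = 0.09420 × 0.01117 = 0.001052 m/day.
Seepage velocity v = q / n_e = 0.001052 / 0.05 = 0.02105 m/day.

0.0210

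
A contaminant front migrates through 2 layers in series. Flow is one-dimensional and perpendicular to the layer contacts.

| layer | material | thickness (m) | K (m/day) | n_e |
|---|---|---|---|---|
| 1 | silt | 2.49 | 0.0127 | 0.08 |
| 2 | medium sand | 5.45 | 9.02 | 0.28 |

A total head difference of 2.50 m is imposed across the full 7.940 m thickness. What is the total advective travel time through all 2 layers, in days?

With flow normal to the layers, continuity requires the same specific discharge q through every layer.
Σ(b_i/K_i) = 2.49/0.0127 + 5.45/9.02 = 196.7 d.
q = Δh / Σ(b_i/K_i) = 2.50 / 196.7 = 0.01271 m/day.
In each layer the seepage velocity is v_i = q/n_i, so the layer transit time is t_i = b_i·n_i / q:
  layer 1 (silt): t_1 = 2.49 × 0.08 / 0.01271 = 15.67 d
  layer 2 (medium sand): t_2 = 5.45 × 0.28 / 0.01271 = 120.0 d
Total t = Σ t_i = 135.7 days.

136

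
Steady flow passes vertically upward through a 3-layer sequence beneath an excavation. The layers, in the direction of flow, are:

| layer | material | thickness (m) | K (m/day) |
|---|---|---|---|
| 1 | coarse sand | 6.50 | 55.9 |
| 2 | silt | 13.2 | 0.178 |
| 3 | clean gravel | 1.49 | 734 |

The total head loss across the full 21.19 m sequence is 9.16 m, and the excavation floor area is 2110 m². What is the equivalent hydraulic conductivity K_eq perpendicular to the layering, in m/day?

0.285

Flow is perpendicular to layering, so the layers act in series and the equivalent K is the thickness-weighted harmonic mean.
Total thickness L = 6.50 + 13.2 + 1.49 = 21.19 m.
Σ(b_i/K_i) = 6.50/55.9 + 13.2/0.178 + 1.49/734 = 74.28 d.
K_eq = L / Σ(b_i/K_i) = 21.19 / 74.28 = 0.2853 m/day.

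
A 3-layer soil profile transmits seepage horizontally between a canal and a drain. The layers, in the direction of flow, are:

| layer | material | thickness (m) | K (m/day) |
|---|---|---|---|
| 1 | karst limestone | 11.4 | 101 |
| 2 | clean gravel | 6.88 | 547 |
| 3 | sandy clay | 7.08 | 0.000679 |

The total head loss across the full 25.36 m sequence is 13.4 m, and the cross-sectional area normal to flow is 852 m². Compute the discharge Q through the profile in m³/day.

Flow is perpendicular to layering, so the layers act in series and the equivalent K is the thickness-weighted harmonic mean.
Total thickness L = 11.4 + 6.88 + 7.08 = 25.36 m.
Σ(b_i/K_i) = 11.4/101 + 6.88/547 + 7.08/0.000679 = 10427 d.
K_eq = L / Σ(b_i/K_i) = 25.36 / 10427 = 0.002432 m/day.
Q = K_eq · A · (Δh/L) = 0.002432 × 852 × (13.4/25.36) = 1.095 m³/day.

1.09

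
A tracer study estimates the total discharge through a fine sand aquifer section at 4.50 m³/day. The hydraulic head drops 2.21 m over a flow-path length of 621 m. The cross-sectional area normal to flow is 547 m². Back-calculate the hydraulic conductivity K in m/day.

2.31

Hydraulic gradient i = Δh / L = 2.21 / 621 = 0.003559.
From Q = K·A·i, K = Q / (A·i) = 4.50 / (547.0 × 0.003559) = 2.312 m/day.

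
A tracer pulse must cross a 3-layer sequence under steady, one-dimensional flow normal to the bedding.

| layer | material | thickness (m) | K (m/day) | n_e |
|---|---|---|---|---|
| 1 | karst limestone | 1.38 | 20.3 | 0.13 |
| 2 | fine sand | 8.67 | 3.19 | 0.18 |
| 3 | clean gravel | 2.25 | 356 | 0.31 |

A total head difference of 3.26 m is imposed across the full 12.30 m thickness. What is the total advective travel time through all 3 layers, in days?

2.09

With flow normal to the layers, continuity requires the same specific discharge q through every layer.
Σ(b_i/K_i) = 1.38/20.3 + 8.67/3.19 + 2.25/356 = 2.792 d.
q = Δh / Σ(b_i/K_i) = 3.26 / 2.792 = 1.168 m/day.
In each layer the seepage velocity is v_i = q/n_i, so the layer transit time is t_i = b_i·n_i / q:
  layer 1 (karst limestone): t_1 = 1.38 × 0.13 / 1.168 = 0.1537 d
  layer 2 (fine sand): t_2 = 8.67 × 0.18 / 1.168 = 1.337 d
  layer 3 (clean gravel): t_3 = 2.25 × 0.31 / 1.168 = 0.5974 d
Total t = Σ t_i = 2.088 days.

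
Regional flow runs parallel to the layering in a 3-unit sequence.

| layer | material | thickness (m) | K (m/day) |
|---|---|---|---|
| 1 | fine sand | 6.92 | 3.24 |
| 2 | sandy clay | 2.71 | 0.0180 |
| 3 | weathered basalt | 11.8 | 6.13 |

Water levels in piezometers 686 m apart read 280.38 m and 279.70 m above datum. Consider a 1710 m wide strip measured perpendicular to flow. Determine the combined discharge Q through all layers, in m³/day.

161

Flow is parallel to layering, so each bed carries its own Darcy discharge and the transmissivities add.
Σ(K_i·b_i) = 3.24×6.92 + 0.0180×2.71 + 6.13×11.8 = 94.80 m²/day.
Hydraulic gradient i = (280.38 − 279.70) / 686 = 0.68 / 686 = 0.0009913.
Q = Σ(K_i·b_i) · W · i = 94.80 × 1710 × 0.0009913 = 160.7 m³/day.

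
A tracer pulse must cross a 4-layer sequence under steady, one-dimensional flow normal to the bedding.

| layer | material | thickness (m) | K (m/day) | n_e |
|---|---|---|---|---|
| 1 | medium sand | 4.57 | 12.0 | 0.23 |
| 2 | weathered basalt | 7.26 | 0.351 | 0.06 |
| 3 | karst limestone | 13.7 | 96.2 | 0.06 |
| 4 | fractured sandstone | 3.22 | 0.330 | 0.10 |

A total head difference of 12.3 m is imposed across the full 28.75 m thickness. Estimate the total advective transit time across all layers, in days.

6.62

With flow normal to the layers, continuity requires the same specific discharge q through every layer.
Σ(b_i/K_i) = 4.57/12.0 + 7.26/0.351 + 13.7/96.2 + 3.22/0.330 = 30.96 d.
q = Δh / Σ(b_i/K_i) = 12.3 / 30.96 = 0.3972 m/day.
In each layer the seepage velocity is v_i = q/n_i, so the layer transit time is t_i = b_i·n_i / q:
  layer 1 (medium sand): t_1 = 4.57 × 0.23 / 0.3972 = 2.646 d
  layer 2 (weathered basalt): t_2 = 7.26 × 0.06 / 0.3972 = 1.097 d
  layer 3 (karst limestone): t_3 = 13.7 × 0.06 / 0.3972 = 2.069 d
  layer 4 (fractured sandstone): t_4 = 3.22 × 0.10 / 0.3972 = 0.8106 d
Total t = Σ t_i = 6.623 days.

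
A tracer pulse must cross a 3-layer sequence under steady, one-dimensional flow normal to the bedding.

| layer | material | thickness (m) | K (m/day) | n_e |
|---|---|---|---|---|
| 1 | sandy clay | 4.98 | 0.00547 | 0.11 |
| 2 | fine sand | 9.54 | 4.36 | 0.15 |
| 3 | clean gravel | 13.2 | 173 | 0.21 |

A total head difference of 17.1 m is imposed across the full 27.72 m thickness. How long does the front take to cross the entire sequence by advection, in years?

With flow normal to the layers, continuity requires the same specific discharge q through every layer.
Σ(b_i/K_i) = 4.98/0.00547 + 9.54/4.36 + 13.2/173 = 912.7 d.
q = Δh / Σ(b_i/K_i) = 17.1 / 912.7 = 0.01874 m/day.
In each layer the seepage velocity is v_i = q/n_i, so the layer transit time is t_i = b_i·n_i / q:
  layer 1 (sandy clay): t_1 = 4.98 × 0.11 / 0.01874 = 29.24 d
  layer 2 (fine sand): t_2 = 9.54 × 0.15 / 0.01874 = 76.38 d
  layer 3 (clean gravel): t_3 = 13.2 × 0.21 / 0.01874 = 148.0 d
Total t = Σ t_i = 253.6 days = 0.6942 years.

0.694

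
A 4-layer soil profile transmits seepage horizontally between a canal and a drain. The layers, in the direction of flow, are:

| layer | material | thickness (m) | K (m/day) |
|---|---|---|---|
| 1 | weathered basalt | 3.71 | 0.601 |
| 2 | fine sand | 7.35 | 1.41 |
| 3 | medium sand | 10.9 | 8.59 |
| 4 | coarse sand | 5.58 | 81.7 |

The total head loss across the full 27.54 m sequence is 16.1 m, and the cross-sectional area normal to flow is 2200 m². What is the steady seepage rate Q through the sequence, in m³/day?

Flow is perpendicular to layering, so the layers act in series and the equivalent K is the thickness-weighted harmonic mean.
Total thickness L = 3.71 + 7.35 + 10.9 + 5.58 = 27.54 m.
Σ(b_i/K_i) = 3.71/0.601 + 7.35/1.41 + 10.9/8.59 + 5.58/81.7 = 12.72 d.
K_eq = L / Σ(b_i/K_i) = 27.54 / 12.72 = 2.165 m/day.
Q = K_eq · A · (Δh/L) = 2.165 × 2200 × (16.1/27.54) = 2784 m³/day.

2780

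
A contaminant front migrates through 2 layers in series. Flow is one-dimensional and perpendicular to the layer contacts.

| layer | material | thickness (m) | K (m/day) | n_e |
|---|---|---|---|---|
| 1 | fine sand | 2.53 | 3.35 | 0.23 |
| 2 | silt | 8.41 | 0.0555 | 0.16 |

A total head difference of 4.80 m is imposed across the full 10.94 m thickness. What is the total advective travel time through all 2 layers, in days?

With flow normal to the layers, continuity requires the same specific discharge q through every layer.
Σ(b_i/K_i) = 2.53/3.35 + 8.41/0.0555 = 152.3 d.
q = Δh / Σ(b_i/K_i) = 4.80 / 152.3 = 0.03152 m/day.
In each layer the seepage velocity is v_i = q/n_i, so the layer transit time is t_i = b_i·n_i / q:
  layer 1 (fine sand): t_1 = 2.53 × 0.23 / 0.03152 = 18.46 d
  layer 2 (silt): t_2 = 8.41 × 0.16 / 0.03152 = 42.69 d
Total t = Σ t_i = 61.15 days.

61.2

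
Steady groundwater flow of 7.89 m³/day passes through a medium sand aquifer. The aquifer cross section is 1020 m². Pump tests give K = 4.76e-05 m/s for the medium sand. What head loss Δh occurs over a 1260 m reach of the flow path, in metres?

2.37

Convert K: 4.76e-05 m/s × 86400 = 4.113 m/day.
From Q = K·A·i, i = Q / (K·A) = 7.89 / (4.113 × 1020) = 0.001881.
Head loss Δh = i · L = 0.001881 × 1260 = 2.370 m.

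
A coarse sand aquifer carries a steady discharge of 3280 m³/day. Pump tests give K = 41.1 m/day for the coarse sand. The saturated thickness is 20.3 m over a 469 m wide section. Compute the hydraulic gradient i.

Cross-sectional area A = 469 × 20.3 = 9521 m².
From Q = K·A·i, i = Q / (K·A) = 3280 / (41.10 × 9521) = 0.008382.

0.00838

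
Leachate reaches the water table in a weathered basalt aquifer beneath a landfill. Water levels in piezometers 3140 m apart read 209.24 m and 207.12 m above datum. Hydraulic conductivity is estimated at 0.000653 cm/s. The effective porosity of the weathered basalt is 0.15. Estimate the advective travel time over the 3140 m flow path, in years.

3390

Convert K: 0.000653 cm/s × 864 = 0.5642 m/day.
Hydraulic gradient i = (209.24 − 207.12) / 3140 = 2.12 / 3140 = 0.0006752.
Darcy flux q = K · i = 0.5642 × 0.0006752 = 0.0003809 m/day.
Seepage velocity v = q / n_e = 0.0003809 / 0.15 = 0.002539 m/day.
Travel time t = L / v = 3140 / 0.002539 = 1.236e+06 days = 3385 years.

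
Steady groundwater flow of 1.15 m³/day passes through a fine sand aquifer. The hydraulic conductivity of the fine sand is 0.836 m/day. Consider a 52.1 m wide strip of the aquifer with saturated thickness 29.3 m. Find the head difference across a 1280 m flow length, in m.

1.15

Cross-sectional area A = 52.1 × 29.3 = 1527 m².
From Q = K·A·i, i = Q / (K·A) = 1.15 / (0.8360 × 1527) = 0.0009011.
Head loss Δh = i · L = 0.0009011 × 1280 = 1.153 m.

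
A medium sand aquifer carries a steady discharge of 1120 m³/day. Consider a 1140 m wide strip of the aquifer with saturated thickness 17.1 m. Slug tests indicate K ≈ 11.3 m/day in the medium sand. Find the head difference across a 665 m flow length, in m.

Cross-sectional area A = 1140 × 17.1 = 19494 m².
From Q = K·A·i, i = Q / (K·A) = 1120 / (11.30 × 19494) = 0.005084.
Head loss Δh = i · L = 0.005084 × 665 = 3.381 m.

3.38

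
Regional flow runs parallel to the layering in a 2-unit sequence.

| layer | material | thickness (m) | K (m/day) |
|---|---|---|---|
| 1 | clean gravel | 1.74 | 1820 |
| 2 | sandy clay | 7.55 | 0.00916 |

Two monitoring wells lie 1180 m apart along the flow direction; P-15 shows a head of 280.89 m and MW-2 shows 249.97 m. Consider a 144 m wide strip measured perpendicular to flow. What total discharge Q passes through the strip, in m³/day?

Flow is parallel to layering, so each bed carries its own Darcy discharge and the transmissivities add.
Σ(K_i·b_i) = 1820×1.74 + 0.00916×7.55 = 3167 m²/day.
Hydraulic gradient i = (280.89 − 249.97) / 1180 = 30.92 / 1180 = 0.02620.
Q = Σ(K_i·b_i) · W · i = 3167 × 144 × 0.02620 = 11950 m³/day.

11900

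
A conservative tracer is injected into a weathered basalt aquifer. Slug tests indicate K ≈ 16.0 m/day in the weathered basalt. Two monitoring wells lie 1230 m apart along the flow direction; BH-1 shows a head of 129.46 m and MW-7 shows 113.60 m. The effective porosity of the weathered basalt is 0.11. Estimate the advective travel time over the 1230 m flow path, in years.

1.80

Hydraulic gradient i = (129.46 − 113.60) / 1230 = 15.86 / 1230 = 0.01289.
Darcy flux q = K · i = 16.00 × 0.01289 = 0.2063 m/day.
Seepage velocity v = q / n_e = 0.2063 / 0.11 = 1.876 m/day.
Travel time t = L / v = 1230 / 1.876 = 655.8 days = 1.796 years.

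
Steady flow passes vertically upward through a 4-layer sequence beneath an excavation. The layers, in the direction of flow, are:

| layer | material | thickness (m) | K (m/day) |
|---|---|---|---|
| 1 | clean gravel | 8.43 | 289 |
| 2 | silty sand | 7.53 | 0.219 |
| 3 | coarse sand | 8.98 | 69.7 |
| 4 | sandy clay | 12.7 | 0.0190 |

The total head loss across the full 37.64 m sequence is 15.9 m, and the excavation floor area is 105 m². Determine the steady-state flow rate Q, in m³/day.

Flow is perpendicular to layering, so the layers act in series and the equivalent K is the thickness-weighted harmonic mean.
Total thickness L = 8.43 + 7.53 + 8.98 + 12.7 = 37.64 m.
Σ(b_i/K_i) = 8.43/289 + 7.53/0.219 + 8.98/69.7 + 12.7/0.0190 = 703.0 d.
K_eq = L / Σ(b_i/K_i) = 37.64 / 703.0 = 0.05354 m/day.
Q = K_eq · A · (Δh/L) = 0.05354 × 105 × (15.9/37.64) = 2.375 m³/day.

2.37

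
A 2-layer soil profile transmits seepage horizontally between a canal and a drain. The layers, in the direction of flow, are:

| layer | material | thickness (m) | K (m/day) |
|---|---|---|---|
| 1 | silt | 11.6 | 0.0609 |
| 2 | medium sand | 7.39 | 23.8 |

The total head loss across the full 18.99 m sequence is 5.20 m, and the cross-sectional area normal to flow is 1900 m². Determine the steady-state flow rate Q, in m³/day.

Flow is perpendicular to layering, so the layers act in series and the equivalent K is the thickness-weighted harmonic mean.
Total thickness L = 11.6 + 7.39 = 18.99 m.
Σ(b_i/K_i) = 11.6/0.0609 + 7.39/23.8 = 190.8 d.
K_eq = L / Σ(b_i/K_i) = 18.99 / 190.8 = 0.09954 m/day.
Q = K_eq · A · (Δh/L) = 0.09954 × 1900 × (5.20/18.99) = 51.79 m³/day.

51.8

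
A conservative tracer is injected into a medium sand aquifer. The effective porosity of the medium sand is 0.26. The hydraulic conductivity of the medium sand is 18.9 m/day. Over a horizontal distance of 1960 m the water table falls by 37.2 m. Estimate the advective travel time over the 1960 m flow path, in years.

Hydraulic gradient i = Δh / L = 37.2 / 1960 = 0.01898.
Darcy flux q = K · i = 18.90 × 0.01898 = 0.3587 m/day.
Seepage velocity v = q / n_e = 0.3587 / 0.26 = 1.380 m/day.
Travel time t = L / v = 1960 / 1.380 = 1421 days = 3.889 years.

3.89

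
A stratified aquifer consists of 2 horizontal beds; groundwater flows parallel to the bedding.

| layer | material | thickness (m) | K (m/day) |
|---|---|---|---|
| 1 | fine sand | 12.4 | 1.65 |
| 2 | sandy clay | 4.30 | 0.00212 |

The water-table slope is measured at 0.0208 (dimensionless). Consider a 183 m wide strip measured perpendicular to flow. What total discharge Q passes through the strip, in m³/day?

Flow is parallel to layering, so each bed carries its own Darcy discharge and the transmissivities add.
Σ(K_i·b_i) = 1.65×12.4 + 0.00212×4.30 = 20.47 m²/day.
Hydraulic gradient i = 0.0208.
Q = Σ(K_i·b_i) · W · i = 20.47 × 183 × 0.02080 = 77.91 m³/day.

77.9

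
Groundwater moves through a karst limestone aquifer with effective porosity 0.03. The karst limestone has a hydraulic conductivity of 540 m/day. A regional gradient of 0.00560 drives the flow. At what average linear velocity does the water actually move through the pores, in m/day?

101

Hydraulic gradient i = 0.00560.
Darcy flux q = K · i = 540.0 × 0.005600 = 3.024 m/day.
Seepage velocity v = q / n_e = 3.024 / 0.03 = 100.8 m/day.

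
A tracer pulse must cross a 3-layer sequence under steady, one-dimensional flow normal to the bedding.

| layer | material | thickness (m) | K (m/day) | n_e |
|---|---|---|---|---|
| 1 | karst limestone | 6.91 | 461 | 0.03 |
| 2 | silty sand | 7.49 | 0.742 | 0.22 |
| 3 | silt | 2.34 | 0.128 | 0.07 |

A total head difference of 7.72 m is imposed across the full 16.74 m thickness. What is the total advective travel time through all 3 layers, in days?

7.42

With flow normal to the layers, continuity requires the same specific discharge q through every layer.
Σ(b_i/K_i) = 6.91/461 + 7.49/0.742 + 2.34/0.128 = 28.39 d.
q = Δh / Σ(b_i/K_i) = 7.72 / 28.39 = 0.2719 m/day.
In each layer the seepage velocity is v_i = q/n_i, so the layer transit time is t_i = b_i·n_i / q:
  layer 1 (karst limestone): t_1 = 6.91 × 0.03 / 0.2719 = 0.7624 d
  layer 2 (silty sand): t_2 = 7.49 × 0.22 / 0.2719 = 6.060 d
  layer 3 (silt): t_3 = 2.34 × 0.07 / 0.2719 = 0.6024 d
Total t = Σ t_i = 7.425 days.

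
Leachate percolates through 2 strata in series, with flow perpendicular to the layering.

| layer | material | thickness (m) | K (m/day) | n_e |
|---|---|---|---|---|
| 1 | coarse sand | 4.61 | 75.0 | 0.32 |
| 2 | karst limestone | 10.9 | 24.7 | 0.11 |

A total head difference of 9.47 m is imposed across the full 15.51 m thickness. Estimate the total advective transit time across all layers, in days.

0.142

With flow normal to the layers, continuity requires the same specific discharge q through every layer.
Σ(b_i/K_i) = 4.61/75.0 + 10.9/24.7 = 0.5028 d.
q = Δh / Σ(b_i/K_i) = 9.47 / 0.5028 = 18.84 m/day.
In each layer the seepage velocity is v_i = q/n_i, so the layer transit time is t_i = b_i·n_i / q:
  layer 1 (coarse sand): t_1 = 4.61 × 0.32 / 18.84 = 0.07832 d
  layer 2 (karst limestone): t_2 = 10.9 × 0.11 / 18.84 = 0.06365 d
Total t = Σ t_i = 0.1420 days.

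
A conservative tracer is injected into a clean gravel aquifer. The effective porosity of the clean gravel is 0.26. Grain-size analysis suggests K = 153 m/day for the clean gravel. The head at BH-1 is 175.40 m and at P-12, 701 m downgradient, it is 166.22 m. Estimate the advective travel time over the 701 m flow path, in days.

91.0

Hydraulic gradient i = (175.40 − 166.22) / 701 = 9.18 / 701 = 0.01310.
Darcy flux q = K · i = 153.0 × 0.01310 = 2.004 m/day.
Seepage velocity v = q / n_e = 2.004 / 0.26 = 7.706 m/day.
Travel time t = L / v = 701 / 7.706 = 90.97 days.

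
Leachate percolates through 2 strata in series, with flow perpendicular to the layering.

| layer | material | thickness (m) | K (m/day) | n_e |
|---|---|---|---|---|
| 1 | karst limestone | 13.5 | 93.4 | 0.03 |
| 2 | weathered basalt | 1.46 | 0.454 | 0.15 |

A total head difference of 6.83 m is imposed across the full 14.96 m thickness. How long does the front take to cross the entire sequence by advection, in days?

With flow normal to the layers, continuity requires the same specific discharge q through every layer.
Σ(b_i/K_i) = 13.5/93.4 + 1.46/0.454 = 3.360 d.
q = Δh / Σ(b_i/K_i) = 6.83 / 3.360 = 2.032 m/day.
In each layer the seepage velocity is v_i = q/n_i, so the layer transit time is t_i = b_i·n_i / q:
  layer 1 (karst limestone): t_1 = 13.5 × 0.03 / 2.032 = 0.1993 d
  layer 2 (weathered basalt): t_2 = 1.46 × 0.15 / 2.032 = 0.1077 d
Total t = Σ t_i = 0.3070 days.

0.307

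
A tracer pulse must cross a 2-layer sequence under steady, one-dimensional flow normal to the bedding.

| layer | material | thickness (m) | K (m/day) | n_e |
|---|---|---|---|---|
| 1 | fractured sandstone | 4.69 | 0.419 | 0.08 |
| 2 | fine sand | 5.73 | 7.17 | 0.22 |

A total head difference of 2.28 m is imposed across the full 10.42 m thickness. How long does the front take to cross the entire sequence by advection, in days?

With flow normal to the layers, continuity requires the same specific discharge q through every layer.
Σ(b_i/K_i) = 4.69/0.419 + 5.73/7.17 = 11.99 d.
q = Δh / Σ(b_i/K_i) = 2.28 / 11.99 = 0.1901 m/day.
In each layer the seepage velocity is v_i = q/n_i, so the layer transit time is t_i = b_i·n_i / q:
  layer 1 (fractured sandstone): t_1 = 4.69 × 0.08 / 0.1901 = 1.973 d
  layer 2 (fine sand): t_2 = 5.73 × 0.22 / 0.1901 = 6.631 d
Total t = Σ t_i = 8.604 days.

8.60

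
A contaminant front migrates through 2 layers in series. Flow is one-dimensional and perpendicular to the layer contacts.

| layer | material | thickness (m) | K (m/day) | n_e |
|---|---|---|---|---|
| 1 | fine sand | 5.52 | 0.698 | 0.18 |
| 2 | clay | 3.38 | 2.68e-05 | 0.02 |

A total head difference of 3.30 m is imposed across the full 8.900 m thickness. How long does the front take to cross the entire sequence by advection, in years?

111

With flow normal to the layers, continuity requires the same specific discharge q through every layer.
Σ(b_i/K_i) = 5.52/0.698 + 3.38/2.68e-05 = 1.261e+05 d.
q = Δh / Σ(b_i/K_i) = 3.30 / 1.261e+05 = 2.616e-05 m/day.
In each layer the seepage velocity is v_i = q/n_i, so the layer transit time is t_i = b_i·n_i / q:
  layer 1 (fine sand): t_1 = 5.52 × 0.18 / 2.616e-05 = 37976 d
  layer 2 (clay): t_2 = 3.38 × 0.02 / 2.616e-05 = 2584 d
Total t = Σ t_i = 40559 days = 111.0 years.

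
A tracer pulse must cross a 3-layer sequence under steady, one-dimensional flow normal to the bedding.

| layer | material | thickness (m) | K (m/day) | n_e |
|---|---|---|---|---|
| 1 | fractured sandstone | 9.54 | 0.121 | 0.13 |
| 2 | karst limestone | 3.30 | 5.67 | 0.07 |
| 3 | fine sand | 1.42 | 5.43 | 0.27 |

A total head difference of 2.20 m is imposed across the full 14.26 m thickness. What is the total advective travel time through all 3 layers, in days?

67.2

With flow normal to the layers, continuity requires the same specific discharge q through every layer.
Σ(b_i/K_i) = 9.54/0.121 + 3.30/5.67 + 1.42/5.43 = 79.69 d.
q = Δh / Σ(b_i/K_i) = 2.20 / 79.69 = 0.02761 m/day.
In each layer the seepage velocity is v_i = q/n_i, so the layer transit time is t_i = b_i·n_i / q:
  layer 1 (fractured sandstone): t_1 = 9.54 × 0.13 / 0.02761 = 44.92 d
  layer 2 (karst limestone): t_2 = 3.30 × 0.07 / 0.02761 = 8.367 d
  layer 3 (fine sand): t_3 = 1.42 × 0.27 / 0.02761 = 13.89 d
Total t = Σ t_i = 67.18 days.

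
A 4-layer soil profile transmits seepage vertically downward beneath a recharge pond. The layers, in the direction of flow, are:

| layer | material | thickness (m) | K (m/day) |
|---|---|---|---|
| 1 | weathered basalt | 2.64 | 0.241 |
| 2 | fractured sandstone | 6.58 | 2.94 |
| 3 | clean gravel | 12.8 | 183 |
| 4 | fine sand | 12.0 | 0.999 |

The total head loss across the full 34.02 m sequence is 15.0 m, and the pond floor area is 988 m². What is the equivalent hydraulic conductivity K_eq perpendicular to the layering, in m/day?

Flow is perpendicular to layering, so the layers act in series and the equivalent K is the thickness-weighted harmonic mean.
Total thickness L = 2.64 + 6.58 + 12.8 + 12.0 = 34.02 m.
Σ(b_i/K_i) = 2.64/0.241 + 6.58/2.94 + 12.8/183 + 12.0/0.999 = 25.27 d.
K_eq = L / Σ(b_i/K_i) = 34.02 / 25.27 = 1.346 m/day.

1.35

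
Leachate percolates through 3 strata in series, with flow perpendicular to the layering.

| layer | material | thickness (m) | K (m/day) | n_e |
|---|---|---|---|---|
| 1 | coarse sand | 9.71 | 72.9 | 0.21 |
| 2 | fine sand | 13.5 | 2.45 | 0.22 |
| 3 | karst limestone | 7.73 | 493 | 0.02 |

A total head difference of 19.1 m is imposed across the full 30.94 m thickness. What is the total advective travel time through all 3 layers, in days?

With flow normal to the layers, continuity requires the same specific discharge q through every layer.
Σ(b_i/K_i) = 9.71/72.9 + 13.5/2.45 + 7.73/493 = 5.659 d.
q = Δh / Σ(b_i/K_i) = 19.1 / 5.659 = 3.375 m/day.
In each layer the seepage velocity is v_i = q/n_i, so the layer transit time is t_i = b_i·n_i / q:
  layer 1 (coarse sand): t_1 = 9.71 × 0.21 / 3.375 = 0.6042 d
  layer 2 (fine sand): t_2 = 13.5 × 0.22 / 3.375 = 0.8800 d
  layer 3 (karst limestone): t_3 = 7.73 × 0.02 / 3.375 = 0.04581 d
Total t = Σ t_i = 1.530 days.

1.53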